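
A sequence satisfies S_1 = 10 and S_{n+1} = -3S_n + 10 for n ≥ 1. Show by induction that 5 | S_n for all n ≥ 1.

Base case: S_1 = 10 = 5·2, so 5 | S_1.
Assume 5 | S_r, so S_r = 5t for some integer t.
Then S_{r+1} = -3S_r + 10 = -3·(5t) + 10 = 5(-3t + 2), so 5 | S_{r+1}.
By induction, 5 | S_n for all n ≥ 1.

5 | S_n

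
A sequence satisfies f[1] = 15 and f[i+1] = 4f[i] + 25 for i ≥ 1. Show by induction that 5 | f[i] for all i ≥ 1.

Base case: f[1] = 15 = 5·3, so 5 | f[1].
Assume 5 | f[m], so f[m] = 5t for some integer t.
Then f[m+1] = 4f[m] + 25 = 4·(5t) + 25 = 5(4t + 5), so 5 | f[m+1].
This completes the inductive step, so 5 | f[i] for all i ≥ 1.

5 | f[i]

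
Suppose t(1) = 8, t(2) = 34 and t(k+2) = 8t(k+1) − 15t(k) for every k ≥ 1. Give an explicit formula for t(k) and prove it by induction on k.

Claim: t(k) = 3^k + 5^k.

Base cases: t(1) = 8 and 3^1 + 5^1 = 8; t(2) = 34 and 3^2 + 5^2 = 34.
Assume t(j) = 3^j + 5^j for all 1 ≤ j ≤ r, where r ≥ 2.
Then t(r+1) = 8t(r) − 15t(r−1) = 8·(3^r + 5^r) − 15·(3^{r−1} + 5^{r−1}) = (8·3 − 15)3^{r−1} + (8·5 − 15)5^{r−1} = 9·3^{r−1} + 25·5^{r−1} = 3^{r+1} + 5^{r+1}.
By strong induction, t(k) = 3^k + 5^k for all k ≥ 1.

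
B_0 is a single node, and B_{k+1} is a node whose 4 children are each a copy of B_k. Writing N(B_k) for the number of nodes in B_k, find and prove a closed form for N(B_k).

Claim: N(B_k) = (4^{k+1} − 1)/3.

Base case: N(B_0) = 1, and (4^{0+1} − 1)/3 = 1.
Assume N(B_r) = (4^{r+1} − 1)/3.
Then N(B_{r+1}) = 1 + 4N(B_r) = 1 + 4·(4^{r+1} − 1)/3 = 1 + (4^{r+2} − 4)/3 = (3 + 4^{r+2} − 4)/3 = (4^{r+2} − 1)/3.
So the formula holds for r+1, and by induction N(B_k) = (4^{k+1} − 1)/3 for all k ≥ 0.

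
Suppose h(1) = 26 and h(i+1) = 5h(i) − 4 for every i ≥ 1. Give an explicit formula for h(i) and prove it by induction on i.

Claim: h(i) = 5^{i+1} + 1.

Base case: h(1) = 26, and 5^{1+1} + 1 = 25 + 1 = 26.
Assume h(j) = 5^{j+1} + 1 for some j ≥ 1.
Then h(j+1) = 5h(j) − 4 = 5·(5^{j+1} + 1) − 4 = 5^{j+2} + 5 − 4 = 5^{j+2} + 1.
So the formula holds for j+1, and by induction h(i) = 5^{i+1} + 1 for all i ≥ 1.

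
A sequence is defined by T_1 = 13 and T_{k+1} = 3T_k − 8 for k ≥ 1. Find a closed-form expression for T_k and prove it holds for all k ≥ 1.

Claim: T_k = 3^{k+1} + 4.

Base case: T_1 = 13, and 3^{1+1} + 4 = 9 + 4 = 13.
Assume T_m = 3^{m+1} + 4 for some m ≥ 1.
Then T_{m+1} = 3T_m − 8 = 3·(3^{m+1} + 4) − 8 = 3^{m+2} + 12 − 8 = 3^{m+2} + 4.
By induction, T_k = 3^{k+1} + 4 for all k ≥ 1.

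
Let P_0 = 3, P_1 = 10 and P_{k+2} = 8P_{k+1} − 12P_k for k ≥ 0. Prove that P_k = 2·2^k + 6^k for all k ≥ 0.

Base cases: P_0 = 3 and 2·2^0 + 6^0 = 3; P_1 = 10 and 2·2^1 + 6^1 = 10.
Assume P_j = 2·2^j + 6^j for all 0 ≤ j ≤ m, where m ≥ 1.
Then P_{m+1} = 8P_m − 12P_{m−1} = 8·(2·2^m + 6^m) − 12·(2·2^{m−1} + 6^{m−1}) = 2·(8·2 − 12)2^{m−1} + (8·6 − 12)6^{m−1} = 8·2^{m−1} + 36·6^{m−1} = 2·2^{m+1} + 6^{m+1}.
Hence P_k = 2·2^k + 6^k for every k ≥ 0, by strong induction.

P_k = 2·2^k + 6^k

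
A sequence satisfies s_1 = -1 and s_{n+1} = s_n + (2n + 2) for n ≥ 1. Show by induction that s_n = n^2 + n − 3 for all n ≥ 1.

Base case: s_1 = -1, and 1^2 + 1 − 3 = -1.
Assume s_k = k^2 + k − 3.
Then s_{k+1} = s_k + (2k + 2) = (k^2 + k − 3) + (2k + 2) = k^2 + 3k − 1,
and (k+1)^2 + (k+1) − 3 = k^2 + 3k − 1.
This completes the inductive step, so s_n = n^2 + n − 3 for all n ≥ 1.

s_n = n^2 + n − 3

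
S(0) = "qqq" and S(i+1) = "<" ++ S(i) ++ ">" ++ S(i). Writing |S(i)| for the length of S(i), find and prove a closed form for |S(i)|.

Claim: |S(i)| = 5·2^i − 2.

Base case: |S(0)| = 3, and 5·2^0 − 2 = 3.
Assume |S(r)| = 5·2^r − 2.
Then |S(r+1)| = 1 + |S(r)| + 1 + |S(r)| = 2|S(r)| + 2 = 2(5·2^r − 2) + 2 = 5·2^{r+1} − 4 + 2 = 5·2^{r+1} − 2.
By induction, |S(i)| = 5·2^i − 2 for all i ≥ 0.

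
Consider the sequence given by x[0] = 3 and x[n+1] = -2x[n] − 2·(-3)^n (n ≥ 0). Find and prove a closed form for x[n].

Claim: x[n] = (-2)^n + 2·(-3)^n.

Base case: x[0] = 3, and (-2)^0 + 2·(-3)^0 = 1 + 2 = 3.
Assume x[r] = (-2)^r + 2·(-3)^r for some r ≥ 0.
Then x[r+1] = -2x[r] − 2·(-3)^r = -2·((-2)^r + 2·(-3)^r) − 2·(-3)^r = (-2)^{r+1} − 4·(-3)^r − 2·(-3)^r = (-2)^{r+1} − 6·(-3)^r = (-2)^{r+1} + 2·(-3)^{r+1}.
This completes the inductive step, so x[n] = (-2)^n + 2·(-3)^n for all n ≥ 0.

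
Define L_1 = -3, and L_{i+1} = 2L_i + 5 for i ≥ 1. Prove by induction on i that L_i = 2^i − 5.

Base case: L_1 = -3, and 2^1 − 5 = 2 − 5 = -3.
Assume L_m = 2^m − 5 for some m ≥ 1.
Then L_{m+1} = 2L_m + 5 = 2·(2^m − 5) + 5 = 2^{m+1} − 10 + 5 = 2^{m+1} − 5.
So the formula holds for m+1, and by induction L_i = 2^i − 5 for all i ≥ 1.

L_i = 2^i − 5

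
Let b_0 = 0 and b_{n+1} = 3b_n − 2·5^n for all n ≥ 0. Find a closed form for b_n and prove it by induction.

Claim: b_n = 3^n − 5^n.

Base case: b_0 = 0, and 3^0 − 5^0 = 1 − 1 = 0.
Assume b_m = 3^m − 5^m for some m ≥ 0.
Then b_{m+1} = 3b_m − 2·5^m = 3·(3^m − 5^m) − 2·5^m = 3^{m+1} − 3·5^m − 2·5^m = 3^{m+1} − 5·5^m = 3^{m+1} − 5^{m+1}.
So the formula holds for m+1, and by induction b_n = 3^n − 5^n for all n ≥ 0.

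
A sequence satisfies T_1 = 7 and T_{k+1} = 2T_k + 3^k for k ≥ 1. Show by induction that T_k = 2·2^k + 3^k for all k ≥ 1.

Base case: T_1 = 7, and 2·2^1 + 3^1 = 4 + 3 = 7.
Assume T_m = 2·2^m + 3^m for some m ≥ 1.
Then T_{m+1} = 2T_m + 3^m = 2·(2·2^m + 3^m) + 3^m = 2·2^{m+1} + 2·3^m + 3^m = 2·2^{m+1} + 3·3^m = 2·2^{m+1} + 3^{m+1}.
Hence T_k = 2·2^k + 3^k for every k ≥ 1, by induction.

T_k = 2·2^k + 3^k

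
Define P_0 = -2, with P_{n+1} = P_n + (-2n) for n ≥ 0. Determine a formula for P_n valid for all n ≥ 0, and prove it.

Claim: P_n = -n^2 + n − 2.

Base case: P_0 = -2, and -0^2 + 0 − 2 = -2.
Assume P_r = -r^2 + r − 2.
Then P_{r+1} = P_r + (-2r) = (-r^2 + r − 2) + (-2r) = -r^2 − r − 2,
and -(r+1)^2 + (r+1) − 2 = -r^2 − r − 2.
Hence P_n = -n^2 + n − 2 for every n ≥ 0, by induction.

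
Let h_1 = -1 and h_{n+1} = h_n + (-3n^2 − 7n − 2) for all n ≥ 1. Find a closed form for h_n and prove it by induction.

Claim: h_n = -n^3 − 2n^2 + n + 1.

Base case: h_1 = -1, and -1^3 − 2·1^2 + 1 + 1 = -1.
Assume h_k = -k^3 − 2k^2 + k + 1.
Then h_{k+1} = h_k + (-3k^2 − 7k − 2) = (-k^3 − 2k^2 + k + 1) + (-3k^2 − 7k − 2) = -k^3 − 5k^2 − 6k − 1,
and -(k+1)^3 − 2·(k+1)^2 + (k+1) + 1 = -k^3 − 5k^2 − 6k − 1.
By induction, h_n = -n^3 − 2n^2 + n + 1 for all n ≥ 1.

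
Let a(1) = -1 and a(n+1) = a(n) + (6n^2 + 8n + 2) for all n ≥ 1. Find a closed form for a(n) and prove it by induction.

Claim: a(n) = 2n^3 + n^2 − n − 3.

Base case: a(1) = -1, and 2·1^3 + 1^2 − 1 − 3 = -1.
Assume a(r) = 2r^3 + r^2 − r − 3.
Then a(r+1) = a(r) + (6r^2 + 8r + 2) = (2r^3 + r^2 − r − 3) + (6r^2 + 8r + 2) = 2r^3 + 7r^2 + 7r − 1,
and 2·(r+1)^3 + (r+1)^2 − (r+1) − 3 = 2r^3 + 7r^2 + 7r − 1.
By induction, a(n) = 2n^3 + n^2 − n − 3 for all n ≥ 1.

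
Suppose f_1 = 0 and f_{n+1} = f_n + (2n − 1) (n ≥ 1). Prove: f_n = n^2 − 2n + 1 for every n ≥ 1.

Base case: f_1 = 0, and 1^2 − 2·1 + 1 = 0.
Assume f_m = m^2 − 2m + 1.
Then f_{m+1} = f_m + (2m − 1) = (m^2 − 2m + 1) + (2m − 1) = m^2,
and (m+1)^2 − 2·(m+1) + 1 = m^2.
Hence f_n = n^2 − 2n + 1 for every n ≥ 1, by induction.

f_n = n^2 − 2n + 1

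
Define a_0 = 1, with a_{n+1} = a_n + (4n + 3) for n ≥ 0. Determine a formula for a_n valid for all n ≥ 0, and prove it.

Claim: a_n = 2n^2 + n + 1.

Base case: a_0 = 1, and 2·0^2 + 0 + 1 = 1.
Assume a_r = 2r^2 + r + 1.
Then a_{r+1} = a_r + (4r + 3) = (2r^2 + r + 1) + (4r + 3) = 2r^2 + 5r + 4,
and 2·(r+1)^2 + (r+1) + 1 = 2r^2 + 5r + 4.
By induction, a_n = 2n^2 + n + 1 for all n ≥ 0.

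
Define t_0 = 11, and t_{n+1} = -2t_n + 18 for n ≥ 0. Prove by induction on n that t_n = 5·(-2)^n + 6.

Base case: t_0 = 11, and 5·(-2)^0 + 6 = 5 + 6 = 11.
Assume t_k = 5·(-2)^k + 6 for some k ≥ 0.
Then t_{k+1} = -2t_k + 18 = -2·(5·(-2)^k + 6) + 18 = -10·(-2)^k − 12 + 18 = 5·(-2)^{k+1} + 6.
So the formula holds for k+1, and by induction t_n = 5·(-2)^n + 6 for all n ≥ 0.

t_n = 5·(-2)^n + 6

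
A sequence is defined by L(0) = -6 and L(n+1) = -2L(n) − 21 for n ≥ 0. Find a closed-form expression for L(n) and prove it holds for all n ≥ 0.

Claim: L(n) = (-2)^n − 7.

Base case: L(0) = -6, and (-2)^0 − 7 = 1 − 7 = -6.
Assume L(k) = (-2)^k − 7 for some k ≥ 0.
Then L(k+1) = -2L(k) − 21 = -2·((-2)^k − 7) − 21 = -2·(-2)^k + 14 − 21 = (-2)^{k+1} − 7.
This completes the inductive step, so L(n) = (-2)^n − 7 for all n ≥ 0.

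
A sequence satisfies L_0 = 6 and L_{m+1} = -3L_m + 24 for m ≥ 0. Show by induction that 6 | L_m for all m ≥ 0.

Base case: L_0 = 6 = 6·1, so 6 | L_0.
Assume 6 | L_r, so L_r = 6t for some integer t.
Then L_{r+1} = -3L_r + 24 = -3·(6t) + 24 = 6(-3t + 4), so 6 | L_{r+1}.
So the property holds for r+1, and by induction 6 | L_m for all m ≥ 0.

6 | L_m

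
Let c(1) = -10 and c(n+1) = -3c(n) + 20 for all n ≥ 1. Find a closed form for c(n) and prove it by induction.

Claim: c(n) = 5·(-3)^n + 5.

Base case: c(1) = -10, and 5·(-3)^1 + 5 = -15 + 5 = -10.
Assume c(m) = 5·(-3)^m + 5 for some m ≥ 1.
Then c(m+1) = -3c(m) + 20 = -3·(5·(-3)^m + 5) + 20 = -15·(-3)^m − 15 + 20 = 5·(-3)^{m+1} + 5.
Hence c(n) = 5·(-3)^n + 5 for every n ≥ 1, by induction.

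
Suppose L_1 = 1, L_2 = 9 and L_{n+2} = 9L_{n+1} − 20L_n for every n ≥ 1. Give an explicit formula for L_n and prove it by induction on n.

Claim: L_n = -4^n + 5^n.

Base cases: L_1 = 1 and -4^1 + 5^1 = 1; L_2 = 9 and -4^2 + 5^2 = 9.
Assume L_j = -4^j + 5^j for all 1 ≤ j ≤ m, where m ≥ 2.
Then L_{m+1} = 9L_m − 20L_{m−1} = 9·(-4^m + 5^m) − 20·(-4^{m−1} + 5^{m−1}) = -(9·4 − 20)4^{m−1} + (9·5 − 20)5^{m−1} = -16·4^{m−1} + 25·5^{m−1} = -4^{m+1} + 5^{m+1}.
So the formula holds for m+1, and by strong induction L_n = -4^n + 5^n for all n ≥ 1.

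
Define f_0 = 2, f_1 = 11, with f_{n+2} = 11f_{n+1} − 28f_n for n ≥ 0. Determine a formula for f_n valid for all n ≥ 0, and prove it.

Claim: f_n = 7^n + 4^n.

Base cases: f_0 = 2 and 7^0 + 4^0 = 2; f_1 = 11 and 7^1 + 4^1 = 11.
Assume f_j = 7^j + 4^j for all 0 ≤ j ≤ m, where m ≥ 1.
Then f_{m+1} = 11f_m − 28f_{m−1} = 11·(7^m + 4^m) − 28·(7^{m−1} + 4^{m−1}) = (11·7 − 28)7^{m−1} + (11·4 − 28)4^{m−1} = 49·7^{m−1} + 16·4^{m−1} = 7^{m+1} + 4^{m+1}.
By strong induction, f_n = 7^n + 4^n for all n ≥ 0.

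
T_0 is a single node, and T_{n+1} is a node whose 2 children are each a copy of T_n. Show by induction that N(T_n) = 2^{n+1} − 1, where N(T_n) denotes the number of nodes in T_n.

Base case: N(T_0) = 1, and 2^{0+1} − 1 = 1.
Assume N(T_r) = 2^{r+1} − 1.
Then N(T_{r+1}) = 1 + 2N(T_r) = 1 + 2(2^{r+1} − 1) = 2^{r+2} − 2 + 1 = 2^{r+2} − 1.
So the formula holds for r+1, and by induction N(T_n) = 2^{n+1} − 1 for all n ≥ 0.

N(T_n) = 2^{n+1} − 1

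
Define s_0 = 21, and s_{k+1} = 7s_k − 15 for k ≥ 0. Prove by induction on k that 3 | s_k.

Base case: s_0 = 21 = 3·7, so 3 | s_0.
Assume 3 | s_j, so s_j = 3t for some integer t.
Then s_{j+1} = 7s_j − 15 = 7·(3t) − 15 = 3(7t − 5), so 3 | s_{j+1}.
By induction, 3 | s_k for all k ≥ 0.

3 | s_k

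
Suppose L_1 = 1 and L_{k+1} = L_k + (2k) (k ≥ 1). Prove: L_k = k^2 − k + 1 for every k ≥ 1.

Base case: L_1 = 1, and 1^2 − 1 + 1 = 1.
Assume L_r = r^2 − r + 1.
Then L_{r+1} = L_r + (2r) = (r^2 − r + 1) + (2r) = r^2 + r + 1,
and (r+1)^2 − (r+1) + 1 = r^2 + r + 1.
This completes the inductive step, so L_k = k^2 − k + 1 for all k ≥ 1.

L_k = k^2 − k + 1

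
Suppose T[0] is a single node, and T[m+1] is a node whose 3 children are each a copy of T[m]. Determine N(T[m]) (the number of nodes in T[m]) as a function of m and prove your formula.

Claim: N(T[m]) = (3^{m+1} − 1)/2.

Base case: N(T[0]) = 1, and (3^{0+1} − 1)/2 = 1.
Assume N(T[r]) = (3^{r+1} − 1)/2.
Then N(T[r+1]) = 1 + 3N(T[r]) = 1 + 3·(3^{r+1} − 1)/2 = 1 + (3^{r+2} − 3)/2 = (2 + 3^{r+2} − 3)/2 = (3^{r+2} − 1)/2.
By induction, N(T[m]) = (3^{m+1} − 1)/2 for all m ≥ 0.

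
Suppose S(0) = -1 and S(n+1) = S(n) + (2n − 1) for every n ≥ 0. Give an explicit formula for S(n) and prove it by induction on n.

Claim: S(n) = n^2 − 2n − 1.

Base case: S(0) = -1, and 0^2 − 2·0 − 1 = -1.
Assume S(k) = k^2 − 2k − 1.
Then S(k+1) = S(k) + (2k − 1) = (k^2 − 2k − 1) + (2k − 1) = k^2 − 2,
and (k+1)^2 − 2·(k+1) − 1 = k^2 − 2.
Hence S(n) = n^2 − 2n − 1 for every n ≥ 0, by induction.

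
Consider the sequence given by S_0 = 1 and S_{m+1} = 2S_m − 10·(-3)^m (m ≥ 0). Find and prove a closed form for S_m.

Claim: S_m = -2^m + 2·(-3)^m.

Base case: S_0 = 1, and -2^0 + 2·(-3)^0 = -1 + 2 = 1.
Assume S_r = -2^r + 2·(-3)^r for some r ≥ 0.
Then S_{r+1} = 2S_r − 10·(-3)^r = 2·(-2^r + 2·(-3)^r) − 10·(-3)^r = -2^{r+1} + 4·(-3)^r − 10·(-3)^r = -2^{r+1} − 6·(-3)^r = -2^{r+1} + 2·(-3)^{r+1}.
By induction, S_m = -2^m + 2·(-3)^m for all m ≥ 0.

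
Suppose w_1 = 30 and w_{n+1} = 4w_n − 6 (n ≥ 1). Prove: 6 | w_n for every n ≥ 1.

Base case: w_1 = 30 = 6·5, so 6 | w_1.
Assume 6 | w_r, so w_r = 6t for some integer t.
Then w_{r+1} = 4w_r − 6 = 4·(6t) − 6 = 6(4t − 1), so 6 | w_{r+1}.
This completes the inductive step, so 6 | w_n for all n ≥ 1.

6 | w_n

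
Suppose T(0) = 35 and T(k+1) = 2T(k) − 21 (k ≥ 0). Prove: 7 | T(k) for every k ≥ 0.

Base case: T(0) = 35 = 7·5, so 7 | T(0).
Assume 7 | T(r), so T(r) = 7t for some integer t.
Then T(r+1) = 2T(r) − 21 = 2·(7t) − 21 = 7(2t − 3), so 7 | T(r+1).
Hence 7 | T(k) for every k ≥ 0, by induction.

7 | T(k)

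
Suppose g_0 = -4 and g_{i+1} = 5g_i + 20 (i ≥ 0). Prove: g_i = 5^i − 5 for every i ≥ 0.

Base case: g_0 = -4, and 5^0 − 5 = 1 − 5 = -4.
Assume g_j = 5^j − 5 for some j ≥ 0.
Then g_{j+1} = 5g_j + 20 = 5·(5^j − 5) + 20 = 5^{j+1} − 25 + 20 = 5^{j+1} − 5.
This completes the inductive step, so g_i = 5^i − 5 for all i ≥ 0.

g_i = 5^i − 5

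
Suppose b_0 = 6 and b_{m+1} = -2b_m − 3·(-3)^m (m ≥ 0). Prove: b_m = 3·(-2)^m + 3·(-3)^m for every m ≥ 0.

Base case: b_0 = 6, and 3·(-2)^0 + 3·(-3)^0 = 3 + 3 = 6.
Assume b_j = 3·(-2)^j + 3·(-3)^j for some j ≥ 0.
Then b_{j+1} = -2b_j − 3·(-3)^j = -2·(3·(-2)^j + 3·(-3)^j) − 3·(-3)^j = 3·(-2)^{j+1} − 6·(-3)^j − 3·(-3)^j = 3·(-2)^{j+1} − 9·(-3)^j = 3·(-2)^{j+1} + 3·(-3)^{j+1}.
Hence b_m = 3·(-2)^m + 3·(-3)^m for every m ≥ 0, by induction.

b_m = 3·(-2)^m + 3·(-3)^m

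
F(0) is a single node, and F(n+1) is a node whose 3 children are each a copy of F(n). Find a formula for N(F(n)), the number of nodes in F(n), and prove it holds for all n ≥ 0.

Claim: N(F(n)) = (3^{n+1} − 1)/2.

Base case: N(F(0)) = 1, and (3^{0+1} − 1)/2 = 1.
Assume N(F(m)) = (3^{m+1} − 1)/2.
Then N(F(m+1)) = 1 + 3N(F(m)) = 1 + 3·(3^{m+1} − 1)/2 = 1 + (3^{m+2} − 3)/2 = (2 + 3^{m+2} − 3)/2 = (3^{m+2} − 1)/2.
Hence N(F(n)) = (3^{n+1} − 1)/2 for every n ≥ 0, by induction.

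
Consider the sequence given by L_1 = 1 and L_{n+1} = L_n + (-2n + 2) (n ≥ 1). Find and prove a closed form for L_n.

Claim: L_n = -n^2 + 3n − 1.

Base case: L_1 = 1, and -1^2 + 3·1 − 1 = 1.
Assume L_k = -k^2 + 3k − 1.
Then L_{k+1} = L_k + (-2k + 2) = (-k^2 + 3k − 1) + (-2k + 2) = -k^2 + k + 1,
and -(k+1)^2 + 3·(k+1) − 1 = -k^2 + k + 1.
Hence L_n = -n^2 + 3n − 1 for every n ≥ 1, by induction.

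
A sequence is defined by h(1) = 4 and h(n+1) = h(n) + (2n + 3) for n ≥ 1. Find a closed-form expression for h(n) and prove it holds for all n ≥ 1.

Claim: h(n) = n^2 + 2n + 1.

Base case: h(1) = 4, and 1^2 + 2·1 + 1 = 4.
Assume h(m) = m^2 + 2m + 1.
Then h(m+1) = h(m) + (2m + 3) = (m^2 + 2m + 1) + (2m + 3) = m^2 + 4m + 4,
and (m+1)^2 + 2·(m+1) + 1 = m^2 + 4m + 4.
By induction, h(n) = n^2 + 2n + 1 for all n ≥ 1.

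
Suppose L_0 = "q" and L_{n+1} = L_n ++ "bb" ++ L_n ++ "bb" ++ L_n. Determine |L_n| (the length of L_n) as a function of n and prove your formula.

Claim: |L_n| = 3^{n+1} − 2.

Base case: |L_0| = 1, and 3^{0+1} − 2 = 1.
Assume |L_r| = 3^{r+1} − 2.
Then |L_{r+1}| = 3|L_r| + 4 = 3(3^{r+1} − 2) + 4 = 3^{r+2} − 6 + 4 = 3^{r+2} − 2.
So the formula holds for r+1, and by induction |L_n| = 3^{n+1} − 2 for all n ≥ 0.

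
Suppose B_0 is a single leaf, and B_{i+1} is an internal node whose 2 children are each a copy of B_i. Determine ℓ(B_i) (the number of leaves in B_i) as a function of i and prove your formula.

Claim: ℓ(B_i) = 2^i.

Base case: ℓ(B_0) = 1, and 2^0 = 1.
Assume ℓ(B_k) = 2^k.
Then ℓ(B_{k+1}) = 2·ℓ(B_k) = 2·2^k = 2^{k+1}.
So the formula holds for k+1, and by induction ℓ(B_i) = 2^i for all i ≥ 0.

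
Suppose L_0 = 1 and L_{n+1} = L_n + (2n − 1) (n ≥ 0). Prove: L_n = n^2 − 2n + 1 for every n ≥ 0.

Base case: L_0 = 1, and 0^2 − 2·0 + 1 = 1.
Assume L_r = r^2 − 2r + 1.
Then L_{r+1} = L_r + (2r − 1) = (r^2 − 2r + 1) + (2r − 1) = r^2,
and (r+1)^2 − 2·(r+1) + 1 = r^2.
By induction, L_n = n^2 − 2n + 1 for all n ≥ 0.

L_n = n^2 − 2n + 1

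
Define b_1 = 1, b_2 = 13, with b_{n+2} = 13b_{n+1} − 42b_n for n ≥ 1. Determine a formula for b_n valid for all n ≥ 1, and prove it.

Claim: b_n = 7^n − 6^n.

Base cases: b_1 = 1 and 7^1 − 6^1 = 1; b_2 = 13 and 7^2 − 6^2 = 13.
Assume b_j = 7^j − 6^j for all 1 ≤ j ≤ k, where k ≥ 2.
Then b_{k+1} = 13b_k − 42b_{k−1} = 13·(7^k − 6^k) − 42·(7^{k−1} − 6^{k−1}) = (13·7 − 42)7^{k−1} − (13·6 − 42)6^{k−1} = 49·7^{k−1} − 36·6^{k−1} = 7^{k+1} − 6^{k+1}.
This completes the inductive step, so b_n = 7^n − 6^n for all n ≥ 1.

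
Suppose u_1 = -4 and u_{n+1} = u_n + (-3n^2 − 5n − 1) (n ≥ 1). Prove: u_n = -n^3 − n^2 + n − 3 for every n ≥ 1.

Base case: u_1 = -4, and -1^3 − 1^2 + 1 − 3 = -4.
Assume u_j = -j^3 − j^2 + j − 3.
Then u_{j+1} = u_j + (-3j^2 − 5j − 1) = (-j^3 − j^2 + j − 3) + (-3j^2 − 5j − 1) = -j^3 − 4j^2 − 4j − 4,
and -(j+1)^3 − (j+1)^2 + (j+1) − 3 = -j^3 − 4j^2 − 4j − 4.
Hence u_n = -n^3 − n^2 + n − 3 for every n ≥ 1, by induction.

u_n = -n^3 − n^2 + n − 3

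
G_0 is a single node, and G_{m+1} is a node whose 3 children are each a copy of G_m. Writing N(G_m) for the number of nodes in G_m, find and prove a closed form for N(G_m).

Claim: N(G_m) = (3^{m+1} − 1)/2.

Base case: N(G_0) = 1, and (3^{0+1} − 1)/2 = 1.
Assume N(G_r) = (3^{r+1} − 1)/2.
Then N(G_{r+1}) = 1 + 3N(G_r) = 1 + 3·(3^{r+1} − 1)/2 = 1 + (3^{r+2} − 3)/2 = (2 + 3^{r+2} − 3)/2 = (3^{r+2} − 1)/2.
This completes the inductive step, so N(G_m) = (3^{m+1} − 1)/2 for all m ≥ 0.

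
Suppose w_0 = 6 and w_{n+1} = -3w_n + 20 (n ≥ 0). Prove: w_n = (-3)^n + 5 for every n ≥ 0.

Base case: w_0 = 6, and (-3)^0 + 5 = 1 + 5 = 6.
Assume w_r = (-3)^r + 5 for some r ≥ 0.
Then w_{r+1} = -3w_r + 20 = -3·((-3)^r + 5) + 20 = -3·(-3)^r − 15 + 20 = (-3)^{r+1} + 5.
By induction, w_n = (-3)^n + 5 for all n ≥ 0.

w_n = (-3)^n + 5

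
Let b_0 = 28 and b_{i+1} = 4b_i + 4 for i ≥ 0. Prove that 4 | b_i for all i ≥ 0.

Base case: b_0 = 28 = 4·7, so 4 | b_0.
Assume 4 | b_r, so b_r = 4t for some integer t.
Then b_{r+1} = 4b_r + 4 = 4·(4t) + 4 = 4(4t + 1), so 4 | b_{r+1}.
By induction, 4 | b_i for all i ≥ 0.

4 | b_i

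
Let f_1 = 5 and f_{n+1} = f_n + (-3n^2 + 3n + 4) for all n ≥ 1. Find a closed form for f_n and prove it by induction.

Claim: f_n = -n^3 + 3n^2 + 2n + 1.

Base case: f_1 = 5, and -1^3 + 3·1^2 + 2·1 + 1 = 5.
Assume f_j = -j^3 + 3j^2 + 2j + 1.
Then f_{j+1} = f_j + (-3j^2 + 3j + 4) = (-j^3 + 3j^2 + 2j + 1) + (-3j^2 + 3j + 4) = -j^3 + 5j + 5,
and -(j+1)^3 + 3·(j+1)^2 + 2·(j+1) + 1 = -j^3 + 5j + 5.
Hence f_n = -n^3 + 3n^2 + 2n + 1 for every n ≥ 1, by induction.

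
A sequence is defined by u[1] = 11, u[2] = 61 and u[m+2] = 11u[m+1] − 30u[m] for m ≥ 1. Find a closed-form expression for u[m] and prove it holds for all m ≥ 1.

Claim: u[m] = 6^m + 5^m.

Base cases: u[1] = 11 and 6^1 + 5^1 = 11; u[2] = 61 and 6^2 + 5^2 = 61.
Assume u[j] = 6^j + 5^j for all 1 ≤ j ≤ r, where r ≥ 2.
Then u[r+1] = 11u[r] − 30u[r−1] = 11·(6^r + 5^r) − 30·(6^{r−1} + 5^{r−1}) = (11·6 − 30)6^{r−1} + (11·5 − 30)5^{r−1} = 36·6^{r−1} + 25·5^{r−1} = 6^{r+1} + 5^{r+1}.
So the formula holds for r+1, and by strong induction u[m] = 6^m + 5^m for all m ≥ 1.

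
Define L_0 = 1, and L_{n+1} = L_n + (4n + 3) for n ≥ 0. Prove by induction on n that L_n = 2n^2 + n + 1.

Base case: L_0 = 1, and 2·0^2 + 0 + 1 = 1.
Assume L_r = 2r^2 + r + 1.
Then L_{r+1} = L_r + (4r + 3) = (2r^2 + r + 1) + (4r + 3) = 2r^2 + 5r + 4,
and 2·(r+1)^2 + (r+1) + 1 = 2r^2 + 5r + 4.
By induction, L_n = 2n^2 + n + 1 for all n ≥ 0.

L_n = 2n^2 + n + 1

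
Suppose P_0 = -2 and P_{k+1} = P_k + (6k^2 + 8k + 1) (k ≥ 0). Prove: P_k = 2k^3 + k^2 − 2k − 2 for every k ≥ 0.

Base case: P_0 = -2, and 2·0^3 + 0^2 − 2·0 − 2 = -2.
Assume P_r = 2r^3 + r^2 − 2r − 2.
Then P_{r+1} = P_r + (6r^2 + 8r + 1) = (2r^3 + r^2 − 2r − 2) + (6r^2 + 8r + 1) = 2r^3 + 7r^2 + 6r − 1,
and 2·(r+1)^3 + (r+1)^2 − 2·(r+1) − 2 = 2r^3 + 7r^2 + 6r − 1.
By induction, P_k = 2k^3 + k^2 − 2k − 2 for all k ≥ 0.

P_k = 2k^3 + k^2 − 2k − 2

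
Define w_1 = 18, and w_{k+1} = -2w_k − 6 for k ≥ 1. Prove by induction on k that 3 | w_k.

Base case: w_1 = 18 = 3·6, so 3 | w_1.
Assume 3 | w_r, so w_r = 3t for some integer t.
Then w_{r+1} = -2w_r − 6 = -2·(3t) − 6 = 3(-2t − 2), so 3 | w_{r+1}.
This completes the inductive step, so 3 | w_k for all k ≥ 1.

3 | w_k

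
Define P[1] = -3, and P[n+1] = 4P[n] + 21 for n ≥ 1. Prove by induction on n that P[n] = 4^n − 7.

Base case: P[1] = -3, and 4^1 − 7 = 4 − 7 = -3.
Assume P[j] = 4^j − 7 for some j ≥ 1.
Then P[j+1] = 4P[j] + 21 = 4·(4^j − 7) + 21 = 4^{j+1} − 28 + 21 = 4^{j+1} − 7.
Hence P[n] = 4^n − 7 for every n ≥ 1, by induction.

P[n] = 4^n − 7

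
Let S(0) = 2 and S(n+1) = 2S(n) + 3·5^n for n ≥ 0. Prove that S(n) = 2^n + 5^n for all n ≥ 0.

Base case: S(0) = 2, and 2^0 + 5^0 = 1 + 1 = 2.
Assume S(k) = 2^k + 5^k for some k ≥ 0.
Then S(k+1) = 2S(k) + 3·5^k = 2·(2^k + 5^k) + 3·5^k = 2^{k+1} + 2·5^k + 3·5^k = 2^{k+1} + 5·5^k = 2^{k+1} + 5^{k+1}.
Hence S(n) = 2^n + 5^n for every n ≥ 0, by induction.

S(n) = 2^n + 5^n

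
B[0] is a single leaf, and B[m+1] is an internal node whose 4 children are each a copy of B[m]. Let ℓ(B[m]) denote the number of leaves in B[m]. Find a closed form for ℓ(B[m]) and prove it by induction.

Claim: ℓ(B[m]) = 4^m.

Base case: ℓ(B[0]) = 1, and 4^0 = 1.
Assume ℓ(B[r]) = 4^r.
Then ℓ(B[r+1]) = 4·ℓ(B[r]) = 4·4^r = 4^{r+1}.
This completes the inductive step, so ℓ(B[m]) = 4^m for all m ≥ 0.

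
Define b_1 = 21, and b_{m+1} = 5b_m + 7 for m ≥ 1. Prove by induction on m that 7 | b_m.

Base case: b_1 = 21 = 7·3, so 7 | b_1.
Assume 7 | b_r, so b_r = 7t for some integer t.
Then b_{r+1} = 5b_r + 7 = 5·(7t) + 7 = 7(5t + 1), so 7 | b_{r+1}.
By induction, 7 | b_m for all m ≥ 1.

7 | b_m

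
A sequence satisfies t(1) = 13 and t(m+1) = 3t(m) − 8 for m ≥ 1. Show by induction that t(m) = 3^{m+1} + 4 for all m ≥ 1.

Base case: t(1) = 13, and 3^{1+1} + 4 = 9 + 4 = 13.
Assume t(k) = 3^{k+1} + 4 for some k ≥ 1.
Then t(k+1) = 3t(k) − 8 = 3·(3^{k+1} + 4) − 8 = 3^{k+2} + 12 − 8 = 3^{k+2} + 4.
So the formula holds for k+1, and by induction t(m) = 3^{m+1} + 4 for all m ≥ 1.

t(m) = 3^{m+1} + 4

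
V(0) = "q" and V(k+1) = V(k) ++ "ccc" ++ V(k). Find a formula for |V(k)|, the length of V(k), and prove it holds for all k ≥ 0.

Claim: |V(k)| = 2^{k+2} − 3.

Base case: |V(0)| = 1, and 2^{0+2} − 3 = 1.
Assume |V(r)| = 2^{r+2} − 3.
Then |V(r+1)| = |V(r)| + 3 + |V(r)| = 2|V(r)| + 3 = 2(2^{r+2} − 3) + 3 = 2^{r+3} − 6 + 3 = 2^{r+3} − 3.
So the formula holds for r+1, and by induction |V(k)| = 2^{k+2} − 3 for all k ≥ 0.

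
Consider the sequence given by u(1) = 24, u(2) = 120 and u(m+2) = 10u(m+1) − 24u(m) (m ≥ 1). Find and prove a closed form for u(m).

Claim: u(m) = 3·4^m + 2·6^m.

Base cases: u(1) = 24 and 3·4^1 + 2·6^1 = 24; u(2) = 120 and 3·4^2 + 2·6^2 = 120.
Assume u(j) = 3·4^j + 2·6^j for all 1 ≤ j ≤ k, where k ≥ 2.
Then u(k+1) = 10u(k) − 24u(k−1) = 10·(3·4^k + 2·6^k) − 24·(3·4^{k−1} + 2·6^{k−1}) = 3·(10·4 − 24)4^{k−1} + 2·(10·6 − 24)6^{k−1} = 48·4^{k−1} + 72·6^{k−1} = 3·4^{k+1} + 2·6^{k+1}.
So the formula holds for k+1, and by strong induction u(m) = 3·4^m + 2·6^m for all m ≥ 1.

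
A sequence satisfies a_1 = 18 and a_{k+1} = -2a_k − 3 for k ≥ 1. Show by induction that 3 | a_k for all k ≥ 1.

Base case: a_1 = 18 = 3·6, so 3 | a_1.
Assume 3 | a_m, so a_m = 3t for some integer t.
Then a_{m+1} = -2a_m − 3 = -2·(3t) − 3 = 3(-2t − 1), so 3 | a_{m+1}.
This completes the inductive step, so 3 | a_k for all k ≥ 1.

3 | a_k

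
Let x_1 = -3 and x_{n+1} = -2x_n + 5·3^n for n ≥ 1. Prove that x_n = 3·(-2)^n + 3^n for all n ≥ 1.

Base case: x_1 = -3, and 3·(-2)^1 + 3^1 = -6 + 3 = -3.
Assume x_r = 3·(-2)^r + 3^r for some r ≥ 1.
Then x_{r+1} = -2x_r + 5·3^r = -2·(3·(-2)^r + 3^r) + 5·3^r = 3·(-2)^{r+1} − 2·3^r + 5·3^r = 3·(-2)^{r+1} + 3·3^r = 3·(-2)^{r+1} + 3^{r+1}.
Hence x_n = 3·(-2)^n + 3^n for every n ≥ 1, by induction.

x_n = 3·(-2)^n + 3^n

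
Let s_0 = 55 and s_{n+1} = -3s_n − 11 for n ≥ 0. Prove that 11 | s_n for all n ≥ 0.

Base case: s_0 = 55 = 11·5, so 11 | s_0.
Assume 11 | s_m, so s_m = 11t for some integer t.
Then s_{m+1} = -3s_m − 11 = -3·(11t) − 11 = 11(-3t − 1), so 11 | s_{m+1}.
By induction, 11 | s_n for all n ≥ 0.

11 | s_n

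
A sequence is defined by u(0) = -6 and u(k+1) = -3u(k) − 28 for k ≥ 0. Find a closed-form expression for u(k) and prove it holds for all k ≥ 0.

Claim: u(k) = (-3)^k − 7.

Base case: u(0) = -6, and (-3)^0 − 7 = 1 − 7 = -6.
Assume u(r) = (-3)^r − 7 for some r ≥ 0.
Then u(r+1) = -3u(r) − 28 = -3·((-3)^r − 7) − 28 = -3·(-3)^r + 21 − 28 = (-3)^{r+1} − 7.
So the formula holds for r+1, and by induction u(k) = (-3)^k − 7 for all k ≥ 0.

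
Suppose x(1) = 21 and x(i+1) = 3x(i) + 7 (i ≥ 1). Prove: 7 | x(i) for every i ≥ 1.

Base case: x(1) = 21 = 7·3, so 7 | x(1).
Assume 7 | x(r), so x(r) = 7t for some integer t.
Then x(r+1) = 3x(r) + 7 = 3·(7t) + 7 = 7(3t + 1), so 7 | x(r+1).
So the property holds for r+1, and by induction 7 | x(i) for all i ≥ 1.

7 | x(i)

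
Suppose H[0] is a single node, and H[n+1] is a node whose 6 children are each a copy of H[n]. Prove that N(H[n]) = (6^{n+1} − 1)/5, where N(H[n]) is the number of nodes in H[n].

Base case: N(H[0]) = 1, and (6^{0+1} − 1)/5 = 1.
Assume N(H[r]) = (6^{r+1} − 1)/5.
Then N(H[r+1]) = 1 + 6N(H[r]) = 1 + 6·(6^{r+1} − 1)/5 = 1 + (6^{r+2} − 6)/5 = (5 + 6^{r+2} − 6)/5 = (6^{r+2} − 1)/5.
Hence N(H[n]) = (6^{n+1} − 1)/5 for every n ≥ 0, by induction.

N(H[n]) = (6^{n+1} − 1)/5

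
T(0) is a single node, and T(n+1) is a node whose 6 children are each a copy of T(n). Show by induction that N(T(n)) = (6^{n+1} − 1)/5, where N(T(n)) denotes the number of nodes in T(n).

Base case: N(T(0)) = 1, and (6^{0+1} − 1)/5 = 1.
Assume N(T(r)) = (6^{r+1} − 1)/5.
Then N(T(r+1)) = 1 + 6N(T(r)) = 1 + 6·(6^{r+1} − 1)/5 = 1 + (6^{r+2} − 6)/5 = (5 + 6^{r+2} − 6)/5 = (6^{r+2} − 1)/5.
This completes the inductive step, so N(T(n)) = (6^{n+1} − 1)/5 for all n ≥ 0.

N(T(n)) = (6^{n+1} − 1)/5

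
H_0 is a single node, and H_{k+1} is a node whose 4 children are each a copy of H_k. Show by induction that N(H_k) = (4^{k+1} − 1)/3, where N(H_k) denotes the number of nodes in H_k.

Base case: N(H_0) = 1, and (4^{0+1} − 1)/3 = 1.
Assume N(H_j) = (4^{j+1} − 1)/3.
Then N(H_{j+1}) = 1 + 4N(H_j) = 1 + 4·(4^{j+1} − 1)/3 = 1 + (4^{j+2} − 4)/3 = (3 + 4^{j+2} − 4)/3 = (4^{j+2} − 1)/3.
So the formula holds for j+1, and by induction N(H_k) = (4^{k+1} − 1)/3 for all k ≥ 0.

N(H_k) = (4^{k+1} − 1)/3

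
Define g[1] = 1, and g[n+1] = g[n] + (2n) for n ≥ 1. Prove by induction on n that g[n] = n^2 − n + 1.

Base case: g[1] = 1, and 1^2 − 1 + 1 = 1.
Assume g[j] = j^2 − j + 1.
Then g[j+1] = g[j] + (2j) = (j^2 − j + 1) + (2j) = j^2 + j + 1,
and (j+1)^2 − (j+1) + 1 = j^2 + j + 1.
By induction, g[n] = n^2 − n + 1 for all n ≥ 1.

g[n] = n^2 − n + 1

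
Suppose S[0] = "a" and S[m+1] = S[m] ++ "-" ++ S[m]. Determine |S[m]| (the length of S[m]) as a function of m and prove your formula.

Claim: |S[m]| = 2^{m+1} − 1.

Base case: |S[0]| = 1, and 2^{0+1} − 1 = 1.
Assume |S[r]| = 2^{r+1} − 1.
Then |S[r+1]| = |S[r]| + 1 + |S[r]| = 2|S[r]| + 1 = 2(2^{r+1} − 1) + 1 = 2^{r+2} − 2 + 1 = 2^{r+2} − 1.
By induction, |S[m]| = 2^{m+1} − 1 for all m ≥ 0.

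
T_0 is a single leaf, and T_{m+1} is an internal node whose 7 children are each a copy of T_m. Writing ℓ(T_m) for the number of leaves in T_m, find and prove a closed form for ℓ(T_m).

Claim: ℓ(T_m) = 7^m.

Base case: ℓ(T_0) = 1, and 7^0 = 1.
Assume ℓ(T_k) = 7^k.
Then ℓ(T_{k+1}) = 7·ℓ(T_k) = 7·7^k = 7^{k+1}.
By induction, ℓ(T_m) = 7^m for all m ≥ 0.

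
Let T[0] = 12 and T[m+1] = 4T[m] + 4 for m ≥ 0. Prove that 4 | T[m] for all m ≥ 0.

Base case: T[0] = 12 = 4·3, so 4 | T[0].
Assume 4 | T[j], so T[j] = 4t for some integer t.
Then T[j+1] = 4T[j] + 4 = 4·(4t) + 4 = 4(4t + 1), so 4 | T[j+1].
By induction, 4 | T[m] for all m ≥ 0.

4 | T[m]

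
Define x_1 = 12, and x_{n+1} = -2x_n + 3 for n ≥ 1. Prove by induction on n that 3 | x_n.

Base case: x_1 = 12 = 3·4, so 3 | x_1.
Assume 3 | x_k, so x_k = 3t for some integer t.
Then x_{k+1} = -2x_k + 3 = -2·(3t) + 3 = 3(-2t + 1), so 3 | x_{k+1}.
By induction, 3 | x_n for all n ≥ 1.

3 | x_n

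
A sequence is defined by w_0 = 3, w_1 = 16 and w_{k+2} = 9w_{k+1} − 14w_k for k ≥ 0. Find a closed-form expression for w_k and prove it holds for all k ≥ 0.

Claim: w_k = 2·7^k + 2^k.

Base cases: w_0 = 3 and 2·7^0 + 2^0 = 3; w_1 = 16 and 2·7^1 + 2^1 = 16.
Assume w_j = 2·7^j + 2^j for all 0 ≤ j ≤ m, where m ≥ 1.
Then w_{m+1} = 9w_m − 14w_{m−1} = 9·(2·7^m + 2^m) − 14·(2·7^{m−1} + 2^{m−1}) = 2·(9·7 − 14)7^{m−1} + (9·2 − 14)2^{m−1} = 98·7^{m−1} + 4·2^{m−1} = 2·7^{m+1} + 2^{m+1}.
So the formula holds for m+1, and by strong induction w_k = 2·7^k + 2^k for all k ≥ 0.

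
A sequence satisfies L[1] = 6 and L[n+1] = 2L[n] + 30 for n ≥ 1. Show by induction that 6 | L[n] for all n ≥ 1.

Base case: L[1] = 6 = 6·1, so 6 | L[1].
Assume 6 | L[j], so L[j] = 6t for some integer t.
Then L[j+1] = 2L[j] + 30 = 2·(6t) + 30 = 6(2t + 5), so 6 | L[j+1].
So the property holds for j+1, and by induction 6 | L[n] for all n ≥ 1.

6 | L[n]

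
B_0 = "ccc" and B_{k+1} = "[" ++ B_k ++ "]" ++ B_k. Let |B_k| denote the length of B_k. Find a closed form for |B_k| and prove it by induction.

Claim: |B_k| = 5·2^k − 2.

Base case: |B_0| = 3, and 5·2^0 − 2 = 3.
Assume |B_r| = 5·2^r − 2.
Then |B_{r+1}| = 1 + |B_r| + 1 + |B_r| = 2|B_r| + 2 = 2(5·2^r − 2) + 2 = 5·2^{r+1} − 4 + 2 = 5·2^{r+1} − 2.
Hence |B_k| = 5·2^k − 2 for every k ≥ 0, by induction.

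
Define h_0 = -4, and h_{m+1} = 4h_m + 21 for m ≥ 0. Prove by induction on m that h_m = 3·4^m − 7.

Base case: h_0 = -4, and 3·4^0 − 7 = 3 − 7 = -4.
Assume h_r = 3·4^r − 7 for some r ≥ 0.
Then h_{r+1} = 4h_r + 21 = 4·(3·4^r − 7) + 21 = 12·4^r − 28 + 21 = 3·4^{r+1} − 7.
Hence h_m = 3·4^m − 7 for every m ≥ 0, by induction.

h_m = 3·4^m − 7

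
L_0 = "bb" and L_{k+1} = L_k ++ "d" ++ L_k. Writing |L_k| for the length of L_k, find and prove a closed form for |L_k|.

Claim: |L_k| = 3·2^k − 1.

Base case: |L_0| = 2, and 3·2^0 − 1 = 2.
Assume |L_m| = 3·2^m − 1.
Then |L_{m+1}| = |L_m| + 1 + |L_m| = 2|L_m| + 1 = 2(3·2^m − 1) + 1 = 3·2^{m+1} − 2 + 1 = 3·2^{m+1} − 1.
Hence |L_k| = 3·2^k − 1 for every k ≥ 0, by induction.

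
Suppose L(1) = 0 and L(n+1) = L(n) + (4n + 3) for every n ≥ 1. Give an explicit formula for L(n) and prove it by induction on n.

Claim: L(n) = 2n^2 + n − 3.

Base case: L(1) = 0, and 2·1^2 + 1 − 3 = 0.
Assume L(j) = 2j^2 + j − 3.
Then L(j+1) = L(j) + (4j + 3) = (2j^2 + j − 3) + (4j + 3) = 2j^2 + 5j,
and 2·(j+1)^2 + (j+1) − 3 = 2j^2 + 5j.
This completes the inductive step, so L(n) = 2n^2 + n − 3 for all n ≥ 1.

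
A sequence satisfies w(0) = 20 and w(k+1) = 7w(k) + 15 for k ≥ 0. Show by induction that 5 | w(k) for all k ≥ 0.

Base case: w(0) = 20 = 5·4, so 5 | w(0).
Assume 5 | w(j), so w(j) = 5t for some integer t.
Then w(j+1) = 7w(j) + 15 = 7·(5t) + 15 = 5(7t + 3), so 5 | w(j+1).
By induction, 5 | w(k) for all k ≥ 0.

5 | w(k)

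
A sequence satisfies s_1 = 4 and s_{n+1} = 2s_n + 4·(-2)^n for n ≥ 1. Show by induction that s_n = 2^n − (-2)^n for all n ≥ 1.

Base case: s_1 = 4, and 2^1 − (-2)^1 = 2 + 2 = 4.
Assume s_j = 2^j − (-2)^j for some j ≥ 1.
Then s_{j+1} = 2s_j + 4·(-2)^j = 2·(2^j − (-2)^j) + 4·(-2)^j = 2^{j+1} − 2·(-2)^j + 4·(-2)^j = 2^{j+1} + 2·(-2)^j = 2^{j+1} − (-2)^{j+1}.
By induction, s_n = 2^n − (-2)^n for all n ≥ 1.

s_n = 2^n − (-2)^n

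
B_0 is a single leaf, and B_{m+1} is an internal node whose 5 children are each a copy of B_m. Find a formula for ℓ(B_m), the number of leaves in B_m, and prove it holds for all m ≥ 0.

Claim: ℓ(B_m) = 5^m.

Base case: ℓ(B_0) = 1, and 5^0 = 1.
Assume ℓ(B_j) = 5^j.
Then ℓ(B_{j+1}) = 5·ℓ(B_j) = 5·5^j = 5^{j+1}.
Hence ℓ(B_m) = 5^m for every m ≥ 0, by induction.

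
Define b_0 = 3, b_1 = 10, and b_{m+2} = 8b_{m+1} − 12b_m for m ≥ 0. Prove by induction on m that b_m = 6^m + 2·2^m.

Base cases: b_0 = 3 and 6^0 + 2·2^0 = 3; b_1 = 10 and 6^1 + 2·2^1 = 10.
Assume b_i = 6^i + 2·2^i for all 0 ≤ i ≤ j, where j ≥ 1.
Then b_{j+1} = 8b_j − 12b_{j−1} = 8·(6^j + 2·2^j) − 12·(6^{j−1} + 2·2^{j−1}) = (8·6 − 12)6^{j−1} + 2·(8·2 − 12)2^{j−1} = 36·6^{j−1} + 8·2^{j−1} = 6^{j+1} + 2·2^{j+1}.
By strong induction, b_m = 6^m + 2·2^m for all m ≥ 0.

b_m = 6^m + 2·2^m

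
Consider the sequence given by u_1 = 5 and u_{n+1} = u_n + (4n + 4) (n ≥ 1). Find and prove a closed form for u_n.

Claim: u_n = 2n^2 + 2n + 1.

Base case: u_1 = 5, and 2·1^2 + 2·1 + 1 = 5.
Assume u_m = 2m^2 + 2m + 1.
Then u_{m+1} = u_m + (4m + 4) = (2m^2 + 2m + 1) + (4m + 4) = 2m^2 + 6m + 5,
and 2·(m+1)^2 + 2·(m+1) + 1 = 2m^2 + 6m + 5.
This completes the inductive step, so u_n = 2n^2 + 2n + 1 for all n ≥ 1.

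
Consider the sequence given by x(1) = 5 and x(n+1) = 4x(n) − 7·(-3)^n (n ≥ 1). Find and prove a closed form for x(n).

Claim: x(n) = 2·4^n + (-3)^n.

Base case: x(1) = 5, and 2·4^1 + (-3)^1 = 8 − 3 = 5.
Assume x(m) = 2·4^m + (-3)^m for some m ≥ 1.
Then x(m+1) = 4x(m) − 7·(-3)^m = 4·(2·4^m + (-3)^m) − 7·(-3)^m = 2·4^{m+1} + 4·(-3)^m − 7·(-3)^m = 2·4^{m+1} − 3·(-3)^m = 2·4^{m+1} + (-3)^{m+1}.
This completes the inductive step, so x(n) = 2·4^n + (-3)^n for all n ≥ 1.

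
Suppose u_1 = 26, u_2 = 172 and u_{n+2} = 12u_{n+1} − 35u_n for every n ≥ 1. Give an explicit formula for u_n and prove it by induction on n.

Claim: u_n = 3·7^n + 5^n.

Base cases: u_1 = 26 and 3·7^1 + 5^1 = 26; u_2 = 172 and 3·7^2 + 5^2 = 172.
Assume u_j = 3·7^j + 5^j for all 1 ≤ j ≤ k, where k ≥ 2.
Then u_{k+1} = 12u_k − 35u_{k−1} = 12·(3·7^k + 5^k) − 35·(3·7^{k−1} + 5^{k−1}) = 3·(12·7 − 35)7^{k−1} + (12·5 − 35)5^{k−1} = 147·7^{k−1} + 25·5^{k−1} = 3·7^{k+1} + 5^{k+1}.
So the formula holds for k+1, and by strong induction u_n = 3·7^n + 5^n for all n ≥ 1.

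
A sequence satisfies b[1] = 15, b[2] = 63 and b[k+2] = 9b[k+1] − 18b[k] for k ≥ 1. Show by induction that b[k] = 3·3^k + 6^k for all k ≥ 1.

Base cases: b[1] = 15 and 3·3^1 + 6^1 = 15; b[2] = 63 and 3·3^2 + 6^2 = 63.
Assume b[j] = 3·3^j + 6^j for all 1 ≤ j ≤ m, where m ≥ 2.
Then b[m+1] = 9b[m] − 18b[m−1] = 9·(3·3^m + 6^m) − 18·(3·3^{m−1} + 6^{m−1}) = 3·(9·3 − 18)3^{m−1} + (9·6 − 18)6^{m−1} = 27·3^{m−1} + 36·6^{m−1} = 3·3^{m+1} + 6^{m+1}.
By strong induction, b[k] = 3·3^k + 6^k for all k ≥ 1.

b[k] = 3·3^k + 6^k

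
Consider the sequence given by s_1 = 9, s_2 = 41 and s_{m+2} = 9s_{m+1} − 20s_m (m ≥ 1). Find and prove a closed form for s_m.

Claim: s_m = 4^m + 5^m.

Base cases: s_1 = 9 and 4^1 + 5^1 = 9; s_2 = 41 and 4^2 + 5^2 = 41.
Assume s_j = 4^j + 5^j for all 1 ≤ j ≤ k, where k ≥ 2.
Then s_{k+1} = 9s_k − 20s_{k−1} = 9·(4^k + 5^k) − 20·(4^{k−1} + 5^{k−1}) = (9·4 − 20)4^{k−1} + (9·5 − 20)5^{k−1} = 16·4^{k−1} + 25·5^{k−1} = 4^{k+1} + 5^{k+1}.
This completes the inductive step, so s_m = 4^m + 5^m for all m ≥ 1.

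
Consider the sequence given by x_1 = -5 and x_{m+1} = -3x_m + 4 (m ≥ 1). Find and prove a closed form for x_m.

Claim: x_m = 2·(-3)^m + 1.

Base case: x_1 = -5, and 2·(-3)^1 + 1 = -6 + 1 = -5.
Assume x_j = 2·(-3)^j + 1 for some j ≥ 1.
Then x_{j+1} = -3x_j + 4 = -3·(2·(-3)^j + 1) + 4 = -6·(-3)^j − 3 + 4 = 2·(-3)^{j+1} + 1.
This completes the inductive step, so x_m = 2·(-3)^m + 1 for all m ≥ 1.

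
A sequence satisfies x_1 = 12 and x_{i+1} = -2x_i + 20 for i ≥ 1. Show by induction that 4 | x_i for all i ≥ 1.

Base case: x_1 = 12 = 4·3, so 4 | x_1.
Assume 4 | x_j, so x_j = 4t for some integer t.
Then x_{j+1} = -2x_j + 20 = -2·(4t) + 20 = 4(-2t + 5), so 4 | x_{j+1}.
So the property holds for j+1, and by induction 4 | x_i for all i ≥ 1.

4 | x_i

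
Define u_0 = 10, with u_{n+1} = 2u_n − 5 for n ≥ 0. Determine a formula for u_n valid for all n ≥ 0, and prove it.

Claim: u_n = 5·2^n + 5.

Base case: u_0 = 10, and 5·2^0 + 5 = 5 + 5 = 10.
Assume u_m = 5·2^m + 5 for some m ≥ 0.
Then u_{m+1} = 2u_m − 5 = 2·(5·2^m + 5) − 5 = 10·2^m + 10 − 5 = 5·2^{m+1} + 5.
Hence u_n = 5·2^n + 5 for every n ≥ 0, by induction.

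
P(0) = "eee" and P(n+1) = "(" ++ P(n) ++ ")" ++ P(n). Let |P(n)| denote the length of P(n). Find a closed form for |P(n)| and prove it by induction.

Claim: |P(n)| = 5·2^n − 2.

Base case: |P(0)| = 3, and 5·2^0 − 2 = 3.
Assume |P(k)| = 5·2^k − 2.
Then |P(k+1)| = 1 + |P(k)| + 1 + |P(k)| = 2|P(k)| + 2 = 2(5·2^k − 2) + 2 = 5·2^{k+1} − 4 + 2 = 5·2^{k+1} − 2.
Hence |P(n)| = 5·2^n − 2 for every n ≥ 0, by induction.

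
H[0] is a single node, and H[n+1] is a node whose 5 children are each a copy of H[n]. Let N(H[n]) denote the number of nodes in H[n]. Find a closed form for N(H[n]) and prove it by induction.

Claim: N(H[n]) = (5^{n+1} − 1)/4.

Base case: N(H[0]) = 1, and (5^{0+1} − 1)/4 = 1.
Assume N(H[m]) = (5^{m+1} − 1)/4.
Then N(H[m+1]) = 1 + 5N(H[m]) = 1 + 5·(5^{m+1} − 1)/4 = 1 + (5^{m+2} − 5)/4 = (4 + 5^{m+2} − 5)/4 = (5^{m+2} − 1)/4.
This completes the inductive step, so N(H[n]) = (5^{n+1} − 1)/4 for all n ≥ 0.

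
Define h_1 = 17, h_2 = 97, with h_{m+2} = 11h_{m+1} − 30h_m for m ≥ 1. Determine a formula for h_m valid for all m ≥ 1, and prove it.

Claim: h_m = 5^m + 2·6^m.

Base cases: h_1 = 17 and 5^1 + 2·6^1 = 17; h_2 = 97 and 5^2 + 2·6^2 = 97.
Assume h_j = 5^j + 2·6^j for all 1 ≤ j ≤ r, where r ≥ 2.
Then h_{r+1} = 11h_r − 30h_{r−1} = 11·(5^r + 2·6^r) − 30·(5^{r−1} + 2·6^{r−1}) = (11·5 − 30)5^{r−1} + 2·(11·6 − 30)6^{r−1} = 25·5^{r−1} + 72·6^{r−1} = 5^{r+1} + 2·6^{r+1}.
By strong induction, h_m = 5^m + 2·6^m for all m ≥ 1.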